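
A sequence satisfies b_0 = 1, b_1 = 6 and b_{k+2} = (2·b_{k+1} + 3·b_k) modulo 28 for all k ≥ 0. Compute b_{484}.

Listing terms: b_0 = 1; b_1 = 6; b_2 = 15; b_3 = 20; b_4 = 1; b_5 = 6.
The sequence repeats with period 4.
So b_{484} = b_{0 + ((484-0) mod 4)} = b_0 = 1.

1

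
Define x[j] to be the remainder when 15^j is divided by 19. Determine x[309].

Listing terms: x[0] = 1, x[1] = 15, x[2] = 16, x[3] = 12, x[4] = 9, x[5] = 2, x[6] = 11, x[7] = 13, x[8] = 5, x[9] = 18, x[10] = 4, x[11] = 3, x[12] = 7, x[13] = 10, x[14] = 17, x[15] = 8, x[16] = 6, x[17] = 14, x[18] = 1.
Since x[18] = x[0] = 1, the sequence is periodic with period 18.
(309 - 0) mod 18 = 3, so x[309] = x[3] = 12.

12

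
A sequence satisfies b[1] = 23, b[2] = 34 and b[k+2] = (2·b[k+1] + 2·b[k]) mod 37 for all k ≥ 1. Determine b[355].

Computing terms: b[1] = 23,  b[2] = 34,  b[3] = 3,  b[4] = 0,  b[5] = 6,  b[6] = 12,  b[7] = 36,  b[8] = 22,  b[9] = 5,  b[10] = 17,  b[11] = 7,  b[12] = 11,  b[13] = 36,  b[14] = 20,  b[15] = 1,  b[16] = 5,  b[17] = 12,  b[18] = 34,  b[19] = 18,  b[20] = 30,  b[21] = 22,  b[22] = 30,  b[23] = 30,  b[24] = 9,  b[25] = 4,  b[26] = 26,  b[27] = 23,  b[28] = 24,  b[29] = 20,  b[30] = 14,  b[31] = 31,  b[32] = 16,  b[33] = 20,  b[34] = 35,  b[35] = 36,  b[36] = 31,  b[37] = 23,  b[38] = 34.
Since (b[37], b[38]) = (b[1], b[2]) = (23, 34) (two consecutive terms determine the rest), the sequence is periodic with period 36.
(355 - 1) mod 36 = 30, so b[355] = b[31] = 31.

31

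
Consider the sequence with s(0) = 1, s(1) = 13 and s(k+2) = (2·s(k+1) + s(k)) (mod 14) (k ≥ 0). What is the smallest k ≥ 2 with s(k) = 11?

3

s(0) = 1; s(1) = 13; s(2) = 13; s(3) = 11; s(4) = 7; s(5) = 11; s(6) = 1; s(7) = 13.
Since (s(6), s(7)) = (s(0), s(1)) = (1, 13) (two consecutive terms determine the rest), the sequence is periodic with period 6.
The value 11 first appears (with k ≥ 2) at s(3).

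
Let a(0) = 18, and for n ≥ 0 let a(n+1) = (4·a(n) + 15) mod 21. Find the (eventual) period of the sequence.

a(0) = 18, a(1) = 3, a(2) = 6, a(3) = 18.
Since a(3) = a(0) = 18, the sequence is periodic with period 3.

3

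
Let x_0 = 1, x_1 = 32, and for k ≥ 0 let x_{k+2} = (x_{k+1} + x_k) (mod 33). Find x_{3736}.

x_0 = 1, x_1 = 32, x_2 = 0, x_3 = 32, x_4 = 32, x_5 = 31, x_6 = 30, x_7 = 28, x_8 = 25, x_9 = 20, x_{10} = 12, x_{11} = 32, x_{12} = 11, x_{13} = 10, x_{14} = 21, x_{15} = 31, x_{16} = 19, x_{17} = 17, x_{18} = 3, x_{19} = 20, x_{20} = 23, x_{21} = 10, x_{22} = 0, x_{23} = 10, x_{24} = 10, x_{25} = 20, x_{26} = 30, x_{27} = 17, x_{28} = 14, x_{29} = 31, x_{30} = 12, x_{31} = 10, x_{32} = 22, x_{33} = 32, x_{34} = 21, x_{35} = 20, x_{36} = 8, x_{37} = 28, x_{38} = 3, x_{39} = 31, x_{40} = 1, x_{41} = 32.
The sequence repeats with period 40.
(3736 - 0) mod 40 = 16, so x_{3736} = x_{16} = 19.

19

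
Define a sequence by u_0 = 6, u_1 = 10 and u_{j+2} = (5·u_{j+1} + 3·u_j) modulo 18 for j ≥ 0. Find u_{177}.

u_0 = 6; u_1 = 10; u_2 = 14; u_3 = 10; u_4 = 2; u_5 = 4; u_6 = 8; u_7 = 16; u_8 = 14; u_9 = 10.
Since (u_8, u_9) = (u_2, u_3) = (14, 10) (two consecutive terms determine the rest), the sequence is eventually periodic: after a pre-period of length 2 it cycles with period 6.
For j ≥ 2, u_j depends only on (j - 2) mod 6. (177 - 2) mod 6 = 1, so u_{177} = u_3 = 10.

10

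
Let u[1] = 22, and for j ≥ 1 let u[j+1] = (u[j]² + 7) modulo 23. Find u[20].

11

Computing terms: u[1] = 22; u[2] = 8; u[3] = 2; u[4] = 11; u[5] = 13; u[6] = 15; u[7] = 2.
Since u[7] = u[3] = 2, the sequence is eventually periodic: after a pre-period of length 2 it cycles with period 4.
For j ≥ 3, u[j] depends only on (j - 3) mod 4. (20 - 3) mod 4 = 1, so u[20] = u[4] = 11.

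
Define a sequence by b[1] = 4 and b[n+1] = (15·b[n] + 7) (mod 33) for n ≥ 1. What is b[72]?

Listing terms: b[1] = 4, b[2] = 1, b[3] = 22, b[4] = 7, b[5] = 13, b[6] = 4.
The sequence repeats with period 5.
(72 - 1) mod 5 = 1, so b[72] = b[2] = 1.

1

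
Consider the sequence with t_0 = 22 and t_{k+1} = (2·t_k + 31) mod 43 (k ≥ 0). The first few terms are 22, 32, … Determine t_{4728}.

18

Listing terms: t_0 = 22; t_1 = 32; t_2 = 9; t_3 = 6; t_4 = 0; t_5 = 31; t_6 = 7; t_7 = 2; t_8 = 35; t_9 = 15; t_{10} = 18; t_{11} = 24; t_{12} = 36; t_{13} = 17; t_{14} = 22.
Since t_{14} = t_0 = 22, the sequence is periodic with period 14.
(4728 - 0) mod 14 = 10, so t_{4728} = t_{10} = 18.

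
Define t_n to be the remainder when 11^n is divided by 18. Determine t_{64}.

7

Listing terms: t_0 = 1, t_1 = 11, t_2 = 13, t_3 = 17, t_4 = 7, t_5 = 5, t_6 = 1.
The sequence repeats with period 6.
(64 - 0) mod 6 = 4, so t_{64} = t_4 = 7.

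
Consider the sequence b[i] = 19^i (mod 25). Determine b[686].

Listing terms: b[0] = 1,  b[1] = 19,  b[2] = 11,  b[3] = 9,  b[4] = 21,  b[5] = 24,  b[6] = 6,  b[7] = 14,  b[8] = 16,  b[9] = 4,  b[10] = 1.
Since b[10] = b[0] = 1, the sequence is periodic with period 10.
So b[686] = b[0 + ((686-0) mod 10)] = b[6] = 6.

6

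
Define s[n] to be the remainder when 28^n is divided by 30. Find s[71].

Listing terms: s[0] = 1; s[1] = 28; s[2] = 4; s[3] = 22; s[4] = 16; s[5] = 28.
Since s[5] = s[1] = 28, the sequence is eventually periodic: after a pre-period of length 1 it cycles with period 4.
For n ≥ 1, s[n] depends only on (n - 1) mod 4. (71 - 1) mod 4 = 2, so s[71] = s[3] = 22.

22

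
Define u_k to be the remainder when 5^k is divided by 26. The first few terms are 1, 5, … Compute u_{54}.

25

u_0 = 1,  u_1 = 5,  u_2 = 25,  u_3 = 21,  u_4 = 1.
Since u_4 = u_0 = 1, the sequence is periodic with period 4.
(54 - 0) mod 4 = 2, so u_{54} = u_2 = 25.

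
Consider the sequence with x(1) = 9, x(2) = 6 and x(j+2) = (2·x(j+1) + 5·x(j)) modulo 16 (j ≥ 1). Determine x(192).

4

Computing terms: x(1) = 9, x(2) = 6, x(3) = 9, x(4) = 0, x(5) = 13, x(6) = 10, x(7) = 5, x(8) = 12, x(9) = 1, x(10) = 14, x(11) = 1, x(12) = 8, x(13) = 5, x(14) = 2, x(15) = 13, x(16) = 4, x(17) = 9, x(18) = 6.
The sequence repeats with period 16.
So x(192) = x(1 + ((192-1) mod 16)) = x(16) = 4.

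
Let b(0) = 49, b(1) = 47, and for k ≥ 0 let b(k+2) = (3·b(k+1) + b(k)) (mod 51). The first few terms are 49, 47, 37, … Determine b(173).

26

Listing terms: b(0) = 49, b(1) = 47, b(2) = 37, b(3) = 5, b(4) = 1, b(5) = 8, b(6) = 25, b(7) = 32, b(8) = 19, b(9) = 38, b(10) = 31, b(11) = 29, b(12) = 16, b(13) = 26, b(14) = 43, b(15) = 2, b(16) = 49, b(17) = 47.
Since (b(16), b(17)) = (b(0), b(1)) = (49, 47) (two consecutive terms determine the rest), the sequence is periodic with period 16.
So b(173) = b(0 + ((173-0) mod 16)) = b(13) = 26.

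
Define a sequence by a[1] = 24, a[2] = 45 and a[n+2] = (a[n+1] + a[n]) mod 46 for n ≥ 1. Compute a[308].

13

Listing terms: a[1] = 24; a[2] = 45; a[3] = 23; a[4] = 22; a[5] = 45; a[6] = 21; a[7] = 20; a[8] = 41; a[9] = 15; a[10] = 10; a[11] = 25; a[12] = 35; a[13] = 14; a[14] = 3; a[15] = 17; a[16] = 20; a[17] = 37; a[18] = 11; a[19] = 2; a[20] = 13; a[21] = 15; a[22] = 28; a[23] = 43; a[24] = 25; a[25] = 22; a[26] = 1; a[27] = 23; a[28] = 24; a[29] = 1; a[30] = 25; a[31] = 26; a[32] = 5; a[33] = 31; a[34] = 36; a[35] = 21; a[36] = 11; a[37] = 32; a[38] = 43; a[39] = 29; a[40] = 26; a[41] = 9; a[42] = 35; a[43] = 44; a[44] = 33; a[45] = 31; a[46] = 18; a[47] = 3; a[48] = 21; a[49] = 24; a[50] = 45.
Since (a[49], a[50]) = (a[1], a[2]) = (24, 45) (two consecutive terms determine the rest), the sequence is periodic with period 48.
(308 - 1) mod 48 = 19, so a[308] = a[20] = 13.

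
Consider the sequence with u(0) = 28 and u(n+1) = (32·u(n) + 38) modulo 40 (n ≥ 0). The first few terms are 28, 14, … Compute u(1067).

Computing terms: u(0) = 28; u(1) = 14; u(2) = 6; u(3) = 30; u(4) = 38; u(5) = 14.
Since u(5) = u(1) = 14, the sequence is eventually periodic: after a pre-period of length 1 it cycles with period 4.
For n ≥ 1, u(n) depends only on (n - 1) mod 4. (1067 - 1) mod 4 = 2, so u(1067) = u(3) = 30.

30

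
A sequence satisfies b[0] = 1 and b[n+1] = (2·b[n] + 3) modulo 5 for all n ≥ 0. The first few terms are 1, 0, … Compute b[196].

1

Computing terms: b[0] = 1,  b[1] = 0,  b[2] = 3,  b[3] = 4,  b[4] = 1.
The sequence repeats with period 4.
So b[196] = b[0 + ((196-0) mod 4)] = b[0] = 1.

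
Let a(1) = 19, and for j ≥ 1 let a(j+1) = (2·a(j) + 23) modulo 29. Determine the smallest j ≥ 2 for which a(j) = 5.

25

Computing terms: a(1) = 19; a(2) = 3; a(3) = 0; a(4) = 23; a(5) = 11; a(6) = 16; a(7) = 26; a(8) = 17; a(9) = 28; a(10) = 21; a(11) = 7; a(12) = 8; a(13) = 10; a(14) = 14; a(15) = 22; a(16) = 9; a(17) = 12; a(18) = 18; a(19) = 1; a(20) = 25; a(21) = 15; a(22) = 24; a(23) = 13; a(24) = 20; a(25) = 5; a(26) = 4; a(27) = 2; a(28) = 27; a(29) = 19.
Since a(29) = a(1) = 19, the sequence is periodic with period 28.
The value 5 first appears (with j ≥ 2) at a(25).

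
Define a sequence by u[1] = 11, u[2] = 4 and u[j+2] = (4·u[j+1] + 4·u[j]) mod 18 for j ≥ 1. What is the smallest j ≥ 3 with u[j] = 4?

u[1] = 11; u[2] = 4; u[3] = 6; u[4] = 4; u[5] = 4; u[6] = 14; u[7] = 0; u[8] = 2; u[9] = 8; u[10] = 4; u[11] = 12; u[12] = 10; u[13] = 16; u[14] = 14; u[15] = 12; u[16] = 14; u[17] = 14; u[18] = 4; u[19] = 0; u[20] = 16; u[21] = 10; u[22] = 14; u[23] = 6; u[24] = 8; u[25] = 2; u[26] = 4; u[27] = 6.
Since (u[26], u[27]) = (u[2], u[3]) = (4, 6) (two consecutive terms determine the rest), the sequence is eventually periodic: after a pre-period of length 1 it cycles with period 24.
The value 4 first appears (with j ≥ 3) at u[4].

4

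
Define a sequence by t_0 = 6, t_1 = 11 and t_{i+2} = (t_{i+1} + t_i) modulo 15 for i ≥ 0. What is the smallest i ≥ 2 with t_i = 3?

Listing terms: t_0 = 6, t_1 = 11, t_2 = 2, t_3 = 13, t_4 = 0, t_5 = 13, t_6 = 13, t_7 = 11, t_8 = 9, t_9 = 5, t_{10} = 14, t_{11} = 4, t_{12} = 3, t_{13} = 7, t_{14} = 10, t_{15} = 2, t_{16} = 12, t_{17} = 14, t_{18} = 11, t_{19} = 10, t_{20} = 6, t_{21} = 1, t_{22} = 7, t_{23} = 8, t_{24} = 0, t_{25} = 8, t_{26} = 8, t_{27} = 1, t_{28} = 9, t_{29} = 10, t_{30} = 4, t_{31} = 14, t_{32} = 3, t_{33} = 2, t_{34} = 5, t_{35} = 7, t_{36} = 12, t_{37} = 4, t_{38} = 1, t_{39} = 5, t_{40} = 6, t_{41} = 11.
The sequence repeats with period 40.
The value 3 first appears (with i ≥ 2) at t_{12}.

12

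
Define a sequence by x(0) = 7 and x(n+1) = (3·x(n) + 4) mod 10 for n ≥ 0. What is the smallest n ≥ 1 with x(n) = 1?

Computing terms: x(0) = 7,  x(1) = 5,  x(2) = 9,  x(3) = 1,  x(4) = 7.
Since x(4) = x(0) = 7, the sequence is periodic with period 4.
The value 1 first appears (with n ≥ 1) at x(3).

3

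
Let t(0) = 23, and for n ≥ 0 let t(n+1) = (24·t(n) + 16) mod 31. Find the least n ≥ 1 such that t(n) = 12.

15

We have t(0) = 23; t(1) = 10; t(2) = 8; t(3) = 22; t(4) = 17; t(5) = 21; t(6) = 24; t(7) = 3; t(8) = 26; t(9) = 20; t(10) = 0; t(11) = 16; t(12) = 28; t(13) = 6; t(14) = 5; t(15) = 12; t(16) = 25; t(17) = 27; t(18) = 13; t(19) = 18; t(20) = 14; t(21) = 11; t(22) = 1; t(23) = 9; t(24) = 15; t(25) = 4; t(26) = 19; t(27) = 7; t(28) = 29; t(29) = 30; t(30) = 23.
The sequence repeats with period 30.
The value 12 first appears (with n ≥ 1) at t(15).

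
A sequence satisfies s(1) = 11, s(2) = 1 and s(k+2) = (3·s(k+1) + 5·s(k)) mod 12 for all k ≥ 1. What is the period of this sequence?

We have s(1) = 11; s(2) = 1; s(3) = 10; s(4) = 11; s(5) = 11; s(6) = 4; s(7) = 7; s(8) = 5; s(9) = 2; s(10) = 7; s(11) = 7; s(12) = 8; s(13) = 11; s(14) = 1.
The sequence repeats with period 12.

12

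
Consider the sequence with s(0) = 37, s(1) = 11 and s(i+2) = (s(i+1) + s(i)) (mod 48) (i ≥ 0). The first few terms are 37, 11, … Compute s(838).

15

Computing terms: s(0) = 37; s(1) = 11; s(2) = 0; s(3) = 11; s(4) = 11; s(5) = 22; s(6) = 33; s(7) = 7; s(8) = 40; s(9) = 47; s(10) = 39; s(11) = 38; s(12) = 29; s(13) = 19; s(14) = 0; s(15) = 19; s(16) = 19; s(17) = 38; s(18) = 9; s(19) = 47; s(20) = 8; s(21) = 7; s(22) = 15; s(23) = 22; s(24) = 37; s(25) = 11.
Since (s(24), s(25)) = (s(0), s(1)) = (37, 11) (two consecutive terms determine the rest), the sequence is periodic with period 24.
So s(838) = s(0 + ((838-0) mod 24)) = s(22) = 15.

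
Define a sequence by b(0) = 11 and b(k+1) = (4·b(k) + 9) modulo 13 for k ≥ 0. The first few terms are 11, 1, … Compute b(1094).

Listing terms: b(0) = 11, b(1) = 1, b(2) = 0, b(3) = 9, b(4) = 6, b(5) = 7, b(6) = 11.
The sequence repeats with period 6.
So b(1094) = b(0 + ((1094-0) mod 6)) = b(2) = 0.

0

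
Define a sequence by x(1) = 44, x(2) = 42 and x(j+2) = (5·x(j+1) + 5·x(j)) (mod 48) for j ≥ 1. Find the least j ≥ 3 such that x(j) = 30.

5

x(1) = 44, x(2) = 42, x(3) = 46, x(4) = 8, x(5) = 30, x(6) = 46, x(7) = 44, x(8) = 18, x(9) = 22, x(10) = 8, x(11) = 6, x(12) = 22, x(13) = 44, x(14) = 42.
Since (x(13), x(14)) = (x(1), x(2)) = (44, 42) (two consecutive terms determine the rest), the sequence is periodic with period 12.
The value 30 first appears (with j ≥ 3) at x(5).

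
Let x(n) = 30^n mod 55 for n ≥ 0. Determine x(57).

Computing terms: x(0) = 1,  x(1) = 30,  x(2) = 20,  x(3) = 50,  x(4) = 15,  x(5) = 10,  x(6) = 25,  x(7) = 35,  x(8) = 5,  x(9) = 40,  x(10) = 45,  x(11) = 30.
Since x(11) = x(1) = 30, the sequence is eventually periodic: after a pre-period of length 1 it cycles with period 10.
For n ≥ 1, x(n) depends only on (n - 1) mod 10. (57 - 1) mod 10 = 6, so x(57) = x(7) = 35.

35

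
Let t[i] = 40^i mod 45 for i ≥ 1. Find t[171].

10

Listing terms: t[1] = 40, t[2] = 25, t[3] = 10, t[4] = 40.
The sequence repeats with period 3.
So t[171] = t[1 + ((171-1) mod 3)] = t[3] = 10.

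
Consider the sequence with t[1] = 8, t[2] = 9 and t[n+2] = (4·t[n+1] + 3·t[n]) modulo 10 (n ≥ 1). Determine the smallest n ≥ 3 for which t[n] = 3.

6

We have t[1] = 8,  t[2] = 9,  t[3] = 0,  t[4] = 7,  t[5] = 8,  t[6] = 3,  t[7] = 6,  t[8] = 3,  t[9] = 0,  t[10] = 9,  t[11] = 6,  t[12] = 1,  t[13] = 2,  t[14] = 1,  t[15] = 0,  t[16] = 3,  t[17] = 2,  t[18] = 7,  t[19] = 4,  t[20] = 7,  t[21] = 0,  t[22] = 1,  t[23] = 4,  t[24] = 9,  t[25] = 8,  t[26] = 9.
Since (t[25], t[26]) = (t[1], t[2]) = (8, 9) (two consecutive terms determine the rest), the sequence is periodic with period 24.
The value 3 first appears (with n ≥ 3) at t[6].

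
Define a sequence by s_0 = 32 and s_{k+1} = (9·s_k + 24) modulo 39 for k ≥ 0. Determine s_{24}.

s_0 = 32, s_1 = 0, s_2 = 24, s_3 = 6, s_4 = 0.
Since s_4 = s_1 = 0, the sequence is eventually periodic: after a pre-period of length 1 it cycles with period 3.
For k ≥ 1, s_k depends only on (k - 1) mod 3. (24 - 1) mod 3 = 2, so s_{24} = s_3 = 6.

6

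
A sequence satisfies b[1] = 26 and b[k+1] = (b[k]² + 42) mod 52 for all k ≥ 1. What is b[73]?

We have b[1] = 26, b[2] = 42, b[3] = 38, b[4] = 30, b[5] = 6, b[6] = 26.
Since b[6] = b[1] = 26, the sequence is periodic with period 5.
So b[73] = b[1 + ((73-1) mod 5)] = b[3] = 38.

38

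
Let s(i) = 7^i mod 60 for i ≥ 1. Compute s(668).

Listing terms: s(1) = 7; s(2) = 49; s(3) = 43; s(4) = 1; s(5) = 7.
The sequence repeats with period 4.
So s(668) = s(1 + ((668-1) mod 4)) = s(4) = 1.

1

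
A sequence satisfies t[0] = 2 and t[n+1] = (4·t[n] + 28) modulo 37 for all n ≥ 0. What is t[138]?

30

Computing terms: t[0] = 2; t[1] = 36; t[2] = 24; t[3] = 13; t[4] = 6; t[5] = 15; t[6] = 14; t[7] = 10; t[8] = 31; t[9] = 4; t[10] = 7; t[11] = 19; t[12] = 30; t[13] = 0; t[14] = 28; t[15] = 29; t[16] = 33; t[17] = 12; t[18] = 2.
The sequence repeats with period 18.
So t[138] = t[0 + ((138-0) mod 18)] = t[12] = 30.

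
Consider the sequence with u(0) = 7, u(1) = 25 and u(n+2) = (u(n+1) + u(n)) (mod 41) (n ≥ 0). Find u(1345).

18

Listing terms: u(0) = 7; u(1) = 25; u(2) = 32; u(3) = 16; u(4) = 7; u(5) = 23; u(6) = 30; u(7) = 12; u(8) = 1; u(9) = 13; u(10) = 14; u(11) = 27; u(12) = 0; u(13) = 27; u(14) = 27; u(15) = 13; u(16) = 40; u(17) = 12; u(18) = 11; u(19) = 23; u(20) = 34; u(21) = 16; u(22) = 9; u(23) = 25; u(24) = 34; u(25) = 18; u(26) = 11; u(27) = 29; u(28) = 40; u(29) = 28; u(30) = 27; u(31) = 14; u(32) = 0; u(33) = 14; u(34) = 14; u(35) = 28; u(36) = 1; u(37) = 29; u(38) = 30; u(39) = 18; u(40) = 7; u(41) = 25.
Since (u(40), u(41)) = (u(0), u(1)) = (7, 25) (two consecutive terms determine the rest), the sequence is periodic with period 40.
(1345 - 0) mod 40 = 25, so u(1345) = u(25) = 18.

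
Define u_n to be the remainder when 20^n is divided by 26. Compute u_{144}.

Computing terms: u_0 = 1, u_1 = 20, u_2 = 10, u_3 = 18, u_4 = 22, u_5 = 24, u_6 = 12, u_7 = 6, u_8 = 16, u_9 = 8, u_{10} = 4, u_{11} = 2, u_{12} = 14, u_{13} = 20.
Since u_{13} = u_1 = 20, the sequence is eventually periodic: after a pre-period of length 1 it cycles with period 12.
For n ≥ 1, u_n depends only on (n - 1) mod 12. (144 - 1) mod 12 = 11, so u_{144} = u_{12} = 14.

14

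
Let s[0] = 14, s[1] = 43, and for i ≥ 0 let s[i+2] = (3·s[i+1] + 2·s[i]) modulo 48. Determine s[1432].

17

We have s[0] = 14, s[1] = 43, s[2] = 13, s[3] = 29, s[4] = 17, s[5] = 13, s[6] = 25, s[7] = 5, s[8] = 17, s[9] = 13.
Since (s[8], s[9]) = (s[4], s[5]) = (17, 13) (two consecutive terms determine the rest), the sequence is eventually periodic: after a pre-period of length 4 it cycles with period 4.
For i ≥ 4, s[i] depends only on (i - 4) mod 4. (1432 - 4) mod 4 = 0, so s[1432] = s[4] = 17.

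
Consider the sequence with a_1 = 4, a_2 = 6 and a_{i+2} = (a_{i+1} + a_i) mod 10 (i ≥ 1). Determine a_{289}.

Listing terms: a_1 = 4; a_2 = 6; a_3 = 0; a_4 = 6; a_5 = 6; a_6 = 2; a_7 = 8; a_8 = 0; a_9 = 8; a_{10} = 8; a_{11} = 6; a_{12} = 4; a_{13} = 0; a_{14} = 4; a_{15} = 4; a_{16} = 8; a_{17} = 2; a_{18} = 0; a_{19} = 2; a_{20} = 2; a_{21} = 4; a_{22} = 6.
Since (a_{21}, a_{22}) = (a_1, a_2) = (4, 6) (two consecutive terms determine the rest), the sequence is periodic with period 20.
So a_{289} = a_{1 + ((289-1) mod 20)} = a_9 = 8.

8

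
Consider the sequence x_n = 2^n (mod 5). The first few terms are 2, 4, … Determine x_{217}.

Computing terms: x_1 = 2; x_2 = 4; x_3 = 3; x_4 = 1; x_5 = 2.
Since x_5 = x_1 = 2, the sequence is periodic with period 4.
So x_{217} = x_{1 + ((217-1) mod 4)} = x_1 = 2.

2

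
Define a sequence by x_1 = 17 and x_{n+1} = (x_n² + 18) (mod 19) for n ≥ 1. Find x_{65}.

16

x_1 = 17, x_2 = 3, x_3 = 8, x_4 = 6, x_5 = 16, x_6 = 8.
Since x_6 = x_3 = 8, the sequence is eventually periodic: after a pre-period of length 2 it cycles with period 3.
For n ≥ 3, x_n depends only on (n - 3) mod 3. (65 - 3) mod 3 = 2, so x_{65} = x_5 = 16.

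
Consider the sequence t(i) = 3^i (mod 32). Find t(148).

17

Computing terms: t(0) = 1, t(1) = 3, t(2) = 9, t(3) = 27, t(4) = 17, t(5) = 19, t(6) = 25, t(7) = 11, t(8) = 1.
The sequence repeats with period 8.
So t(148) = t(0 + ((148-0) mod 8)) = t(4) = 17.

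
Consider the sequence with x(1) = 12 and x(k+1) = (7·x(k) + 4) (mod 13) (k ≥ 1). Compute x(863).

Listing terms: x(1) = 12,  x(2) = 10,  x(3) = 9,  x(4) = 2,  x(5) = 5,  x(6) = 0,  x(7) = 4,  x(8) = 6,  x(9) = 7,  x(10) = 1,  x(11) = 11,  x(12) = 3,  x(13) = 12.
The sequence repeats with period 12.
So x(863) = x(1 + ((863-1) mod 12)) = x(11) = 11.

11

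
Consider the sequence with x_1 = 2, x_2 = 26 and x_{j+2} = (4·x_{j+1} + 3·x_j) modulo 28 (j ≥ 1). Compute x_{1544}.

14

x_1 = 2,  x_2 = 26,  x_3 = 26,  x_4 = 14,  x_5 = 22,  x_6 = 18,  x_7 = 26,  x_8 = 18,  x_9 = 10,  x_{10} = 10,  x_{11} = 14,  x_{12} = 2,  x_{13} = 22,  x_{14} = 10,  x_{15} = 22,  x_{16} = 6,  x_{17} = 6,  x_{18} = 14,  x_{19} = 18,  x_{20} = 2,  x_{21} = 6,  x_{22} = 2,  x_{23} = 26.
The sequence repeats with period 21.
So x_{1544} = x_{1 + ((1544-1) mod 21)} = x_{11} = 14.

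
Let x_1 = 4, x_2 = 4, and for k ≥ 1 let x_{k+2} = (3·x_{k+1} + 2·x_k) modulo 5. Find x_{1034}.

4

We have x_1 = 4, x_2 = 4, x_3 = 0, x_4 = 3, x_5 = 4, x_6 = 3, x_7 = 2, x_8 = 2, x_9 = 0, x_{10} = 4, x_{11} = 2, x_{12} = 4, x_{13} = 1, x_{14} = 1, x_{15} = 0, x_{16} = 2, x_{17} = 1, x_{18} = 2, x_{19} = 3, x_{20} = 3, x_{21} = 0, x_{22} = 1, x_{23} = 3, x_{24} = 1, x_{25} = 4, x_{26} = 4.
Since (x_{25}, x_{26}) = (x_1, x_2) = (4, 4) (two consecutive terms determine the rest), the sequence is periodic with period 24.
So x_{1034} = x_{1 + ((1034-1) mod 24)} = x_2 = 4.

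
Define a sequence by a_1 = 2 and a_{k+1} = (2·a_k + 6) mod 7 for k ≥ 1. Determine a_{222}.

5

We have a_1 = 2, a_2 = 3, a_3 = 5, a_4 = 2.
The sequence repeats with period 3.
(222 - 1) mod 3 = 2, so a_{222} = a_3 = 5.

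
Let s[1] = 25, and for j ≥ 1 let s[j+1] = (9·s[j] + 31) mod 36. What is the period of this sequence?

Listing terms: s[1] = 25, s[2] = 4, s[3] = 31, s[4] = 22, s[5] = 13, s[6] = 4.
Since s[6] = s[2] = 4, the sequence is eventually periodic: after a pre-period of length 1 it cycles with period 4.

4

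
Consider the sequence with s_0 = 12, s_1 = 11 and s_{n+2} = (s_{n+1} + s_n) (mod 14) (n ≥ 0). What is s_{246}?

8

Listing terms: s_0 = 12, s_1 = 11, s_2 = 9, s_3 = 6, s_4 = 1, s_5 = 7, s_6 = 8, s_7 = 1, s_8 = 9, s_9 = 10, s_{10} = 5, s_{11} = 1, s_{12} = 6, s_{13} = 7, s_{14} = 13, s_{15} = 6, s_{16} = 5, s_{17} = 11, s_{18} = 2, s_{19} = 13, s_{20} = 1, s_{21} = 0, s_{22} = 1, s_{23} = 1, s_{24} = 2, s_{25} = 3, s_{26} = 5, s_{27} = 8, s_{28} = 13, s_{29} = 7, s_{30} = 6, s_{31} = 13, s_{32} = 5, s_{33} = 4, s_{34} = 9, s_{35} = 13, s_{36} = 8, s_{37} = 7, s_{38} = 1, s_{39} = 8, s_{40} = 9, s_{41} = 3, s_{42} = 12, s_{43} = 1, s_{44} = 13, s_{45} = 0, s_{46} = 13, s_{47} = 13, s_{48} = 12, s_{49} = 11.
Since (s_{48}, s_{49}) = (s_0, s_1) = (12, 11) (two consecutive terms determine the rest), the sequence is periodic with period 48.
(246 - 0) mod 48 = 6, so s_{246} = s_6 = 8.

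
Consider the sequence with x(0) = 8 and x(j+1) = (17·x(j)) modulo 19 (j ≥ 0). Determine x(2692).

Listing terms: x(0) = 8; x(1) = 3; x(2) = 13; x(3) = 12; x(4) = 14; x(5) = 10; x(6) = 18; x(7) = 2; x(8) = 15; x(9) = 8.
The sequence repeats with period 9.
So x(2692) = x(0 + ((2692-0) mod 9)) = x(1) = 3.

3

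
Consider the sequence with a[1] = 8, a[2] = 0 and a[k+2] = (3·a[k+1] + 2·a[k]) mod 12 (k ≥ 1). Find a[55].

a[1] = 8; a[2] = 0; a[3] = 4; a[4] = 0; a[5] = 8; a[6] = 0.
Since (a[5], a[6]) = (a[1], a[2]) = (8, 0) (two consecutive terms determine the rest), the sequence is periodic with period 4.
(55 - 1) mod 4 = 2, so a[55] = a[3] = 4.

4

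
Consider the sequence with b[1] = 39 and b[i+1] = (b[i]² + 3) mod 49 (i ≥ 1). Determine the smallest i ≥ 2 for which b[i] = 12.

5

Computing terms: b[1] = 39, b[2] = 5, b[3] = 28, b[4] = 3, b[5] = 12, b[6] = 0, b[7] = 3.
Since b[7] = b[4] = 3, the sequence is eventually periodic: after a pre-period of length 3 it cycles with period 3.
The value 12 first appears (with i ≥ 2) at b[5].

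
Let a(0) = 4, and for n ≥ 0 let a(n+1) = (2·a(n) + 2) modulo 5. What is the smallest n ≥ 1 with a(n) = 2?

Computing terms: a(0) = 4; a(1) = 0; a(2) = 2; a(3) = 1; a(4) = 4.
Since a(4) = a(0) = 4, the sequence is periodic with period 4.
The value 2 first appears (with n ≥ 1) at a(2).

2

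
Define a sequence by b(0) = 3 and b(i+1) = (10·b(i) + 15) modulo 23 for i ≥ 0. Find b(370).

We have b(0) = 3; b(1) = 22; b(2) = 5; b(3) = 19; b(4) = 21; b(5) = 18; b(6) = 11; b(7) = 10; b(8) = 0; b(9) = 15; b(10) = 4; b(11) = 9; b(12) = 13; b(13) = 7; b(14) = 16; b(15) = 14; b(16) = 17; b(17) = 1; b(18) = 2; b(19) = 12; b(20) = 20; b(21) = 8; b(22) = 3.
The sequence repeats with period 22.
(370 - 0) mod 22 = 18, so b(370) = b(18) = 2.

2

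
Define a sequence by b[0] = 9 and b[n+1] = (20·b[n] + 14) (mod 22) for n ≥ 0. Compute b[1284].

Computing terms: b[0] = 9; b[1] = 18; b[2] = 0; b[3] = 14; b[4] = 8; b[5] = 20; b[6] = 18.
Since b[6] = b[1] = 18, the sequence is eventually periodic: after a pre-period of length 1 it cycles with period 5.
For n ≥ 1, b[n] depends only on (n - 1) mod 5. (1284 - 1) mod 5 = 3, so b[1284] = b[4] = 8.

8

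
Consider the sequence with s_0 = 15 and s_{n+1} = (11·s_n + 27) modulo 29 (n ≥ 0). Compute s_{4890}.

s_0 = 15, s_1 = 18, s_2 = 22, s_3 = 8, s_4 = 28, s_5 = 16, s_6 = 0, s_7 = 27, s_8 = 5, s_9 = 24, s_{10} = 1, s_{11} = 9, s_{12} = 10, s_{13} = 21, s_{14} = 26, s_{15} = 23, s_{16} = 19, s_{17} = 4, s_{18} = 13, s_{19} = 25, s_{20} = 12, s_{21} = 14, s_{22} = 7, s_{23} = 17, s_{24} = 11, s_{25} = 3, s_{26} = 2, s_{27} = 20, s_{28} = 15.
Since s_{28} = s_0 = 15, the sequence is periodic with period 28.
(4890 - 0) mod 28 = 18, so s_{4890} = s_{18} = 13.

13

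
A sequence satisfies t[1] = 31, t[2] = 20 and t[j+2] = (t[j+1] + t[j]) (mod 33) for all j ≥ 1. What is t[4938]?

We have t[1] = 31, t[2] = 20, t[3] = 18, t[4] = 5, t[5] = 23, t[6] = 28, t[7] = 18, t[8] = 13, t[9] = 31, t[10] = 11, t[11] = 9, t[12] = 20, t[13] = 29, t[14] = 16, t[15] = 12, t[16] = 28, t[17] = 7, t[18] = 2, t[19] = 9, t[20] = 11, t[21] = 20, t[22] = 31, t[23] = 18, t[24] = 16, t[25] = 1, t[26] = 17, t[27] = 18, t[28] = 2, t[29] = 20, t[30] = 22, t[31] = 9, t[32] = 31, t[33] = 7, t[34] = 5, t[35] = 12, t[36] = 17, t[37] = 29, t[38] = 13, t[39] = 9, t[40] = 22, t[41] = 31, t[42] = 20.
The sequence repeats with period 40.
So t[4938] = t[1 + ((4938-1) mod 40)] = t[18] = 2.

2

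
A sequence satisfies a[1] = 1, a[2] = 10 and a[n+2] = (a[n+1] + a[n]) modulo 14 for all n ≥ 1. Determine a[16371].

11

a[1] = 1; a[2] = 10; a[3] = 11; a[4] = 7; a[5] = 4; a[6] = 11; a[7] = 1; a[8] = 12; a[9] = 13; a[10] = 11; a[11] = 10; a[12] = 7; a[13] = 3; a[14] = 10; a[15] = 13; a[16] = 9; a[17] = 8; a[18] = 3; a[19] = 11; a[20] = 0; a[21] = 11; a[22] = 11; a[23] = 8; a[24] = 5; a[25] = 13; a[26] = 4; a[27] = 3; a[28] = 7; a[29] = 10; a[30] = 3; a[31] = 13; a[32] = 2; a[33] = 1; a[34] = 3; a[35] = 4; a[36] = 7; a[37] = 11; a[38] = 4; a[39] = 1; a[40] = 5; a[41] = 6; a[42] = 11; a[43] = 3; a[44] = 0; a[45] = 3; a[46] = 3; a[47] = 6; a[48] = 9; a[49] = 1; a[50] = 10.
Since (a[49], a[50]) = (a[1], a[2]) = (1, 10) (two consecutive terms determine the rest), the sequence is periodic with period 48.
(16371 - 1) mod 48 = 2, so a[16371] = a[3] = 11.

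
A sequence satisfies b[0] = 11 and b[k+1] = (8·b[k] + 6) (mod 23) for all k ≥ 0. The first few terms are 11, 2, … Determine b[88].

11

Computing terms: b[0] = 11,  b[1] = 2,  b[2] = 22,  b[3] = 21,  b[4] = 13,  b[5] = 18,  b[6] = 12,  b[7] = 10,  b[8] = 17,  b[9] = 4,  b[10] = 15,  b[11] = 11.
The sequence repeats with period 11.
So b[88] = b[0 + ((88-0) mod 11)] = b[0] = 11.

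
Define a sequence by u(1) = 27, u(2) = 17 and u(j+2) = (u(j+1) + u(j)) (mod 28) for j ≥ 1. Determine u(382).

Listing terms: u(1) = 27,  u(2) = 17,  u(3) = 16,  u(4) = 5,  u(5) = 21,  u(6) = 26,  u(7) = 19,  u(8) = 17,  u(9) = 8,  u(10) = 25,  u(11) = 5,  u(12) = 2,  u(13) = 7,  u(14) = 9,  u(15) = 16,  u(16) = 25,  u(17) = 13,  u(18) = 10,  u(19) = 23,  u(20) = 5,  u(21) = 0,  u(22) = 5,  u(23) = 5,  u(24) = 10,  u(25) = 15,  u(26) = 25,  u(27) = 12,  u(28) = 9,  u(29) = 21,  u(30) = 2,  u(31) = 23,  u(32) = 25,  u(33) = 20,  u(34) = 17,  u(35) = 9,  u(36) = 26,  u(37) = 7,  u(38) = 5,  u(39) = 12,  u(40) = 17,  u(41) = 1,  u(42) = 18,  u(43) = 19,  u(44) = 9,  u(45) = 0,  u(46) = 9,  u(47) = 9,  u(48) = 18,  u(49) = 27,  u(50) = 17.
Since (u(49), u(50)) = (u(1), u(2)) = (27, 17) (two consecutive terms determine the rest), the sequence is periodic with period 48.
So u(382) = u(1 + ((382-1) mod 48)) = u(46) = 9.

9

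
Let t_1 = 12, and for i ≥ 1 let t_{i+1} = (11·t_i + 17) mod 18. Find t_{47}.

t_1 = 12, t_2 = 5, t_3 = 0, t_4 = 17, t_5 = 6, t_6 = 11, t_7 = 12.
Since t_7 = t_1 = 12, the sequence is periodic with period 6.
(47 - 1) mod 6 = 4, so t_{47} = t_5 = 6.

6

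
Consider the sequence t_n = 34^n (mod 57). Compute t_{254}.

t_0 = 1; t_1 = 34; t_2 = 16; t_3 = 31; t_4 = 28; t_5 = 40; t_6 = 49; t_7 = 13; t_8 = 43; t_9 = 37; t_{10} = 4; t_{11} = 22; t_{12} = 7; t_{13} = 10; t_{14} = 55; t_{15} = 46; t_{16} = 25; t_{17} = 52; t_{18} = 1.
Since t_{18} = t_0 = 1, the sequence is periodic with period 18.
So t_{254} = t_{0 + ((254-0) mod 18)} = t_2 = 16.

16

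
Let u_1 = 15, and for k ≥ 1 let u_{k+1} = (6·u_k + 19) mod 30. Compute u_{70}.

Listing terms: u_1 = 15,  u_2 = 19,  u_3 = 13,  u_4 = 7,  u_5 = 1,  u_6 = 25,  u_7 = 19.
Since u_7 = u_2 = 19, the sequence is eventually periodic: after a pre-period of length 1 it cycles with period 5.
For k ≥ 2, u_k depends only on (k - 2) mod 5. (70 - 2) mod 5 = 3, so u_{70} = u_5 = 1.

1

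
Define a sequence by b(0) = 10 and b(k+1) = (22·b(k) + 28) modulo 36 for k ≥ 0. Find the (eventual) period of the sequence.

9

b(0) = 10; b(1) = 32; b(2) = 12; b(3) = 4; b(4) = 8; b(5) = 24; b(6) = 16; b(7) = 20; b(8) = 0; b(9) = 28; b(10) = 32.
Since b(10) = b(1) = 32, the sequence is eventually periodic: after a pre-period of length 1 it cycles with period 9.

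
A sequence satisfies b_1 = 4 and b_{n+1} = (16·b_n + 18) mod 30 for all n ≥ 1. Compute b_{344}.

28

b_1 = 4; b_2 = 22; b_3 = 10; b_4 = 28; b_5 = 16; b_6 = 4.
The sequence repeats with period 5.
So b_{344} = b_{1 + ((344-1) mod 5)} = b_4 = 28.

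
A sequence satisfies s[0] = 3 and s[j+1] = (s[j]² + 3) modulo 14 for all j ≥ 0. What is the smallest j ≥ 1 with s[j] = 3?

6

We have s[0] = 3, s[1] = 12, s[2] = 7, s[3] = 10, s[4] = 5, s[5] = 0, s[6] = 3.
The sequence repeats with period 6.
The value 3 next appears (with j ≥ 1) at s[6].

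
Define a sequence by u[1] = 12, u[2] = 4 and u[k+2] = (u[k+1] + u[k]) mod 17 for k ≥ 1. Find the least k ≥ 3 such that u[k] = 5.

Computing terms: u[1] = 12; u[2] = 4; u[3] = 16; u[4] = 3; u[5] = 2; u[6] = 5; u[7] = 7; u[8] = 12; u[9] = 2; u[10] = 14; u[11] = 16; u[12] = 13; u[13] = 12; u[14] = 8; u[15] = 3; u[16] = 11; u[17] = 14; u[18] = 8; u[19] = 5; u[20] = 13; u[21] = 1; u[22] = 14; u[23] = 15; u[24] = 12; u[25] = 10; u[26] = 5; u[27] = 15; u[28] = 3; u[29] = 1; u[30] = 4; u[31] = 5; u[32] = 9; u[33] = 14; u[34] = 6; u[35] = 3; u[36] = 9; u[37] = 12; u[38] = 4.
The sequence repeats with period 36.
The value 5 first appears (with k ≥ 3) at u[6].

6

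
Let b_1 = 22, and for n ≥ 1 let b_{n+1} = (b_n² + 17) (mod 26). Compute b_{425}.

16

b_1 = 22; b_2 = 7; b_3 = 14; b_4 = 5; b_5 = 16; b_6 = 13; b_7 = 4; b_8 = 7.
Since b_8 = b_2 = 7, the sequence is eventually periodic: after a pre-period of length 1 it cycles with period 6.
For n ≥ 2, b_n depends only on (n - 2) mod 6. (425 - 2) mod 6 = 3, so b_{425} = b_5 = 16.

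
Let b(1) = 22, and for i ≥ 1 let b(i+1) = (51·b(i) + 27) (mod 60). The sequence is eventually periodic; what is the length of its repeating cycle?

10

Listing terms: b(1) = 22, b(2) = 9, b(3) = 6, b(4) = 33, b(5) = 30, b(6) = 57, b(7) = 54, b(8) = 21, b(9) = 18, b(10) = 45, b(11) = 42, b(12) = 9.
Since b(12) = b(2) = 9, the sequence is eventually periodic: after a pre-period of length 1 it cycles with period 10.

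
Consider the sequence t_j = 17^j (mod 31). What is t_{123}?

15

t_0 = 1,  t_1 = 17,  t_2 = 10,  t_3 = 15,  t_4 = 7,  t_5 = 26,  t_6 = 8,  t_7 = 12,  t_8 = 18,  t_9 = 27,  t_{10} = 25,  t_{11} = 22,  t_{12} = 2,  t_{13} = 3,  t_{14} = 20,  t_{15} = 30,  t_{16} = 14,  t_{17} = 21,  t_{18} = 16,  t_{19} = 24,  t_{20} = 5,  t_{21} = 23,  t_{22} = 19,  t_{23} = 13,  t_{24} = 4,  t_{25} = 6,  t_{26} = 9,  t_{27} = 29,  t_{28} = 28,  t_{29} = 11,  t_{30} = 1.
The sequence repeats with period 30.
So t_{123} = t_{0 + ((123-0) mod 30)} = t_3 = 15.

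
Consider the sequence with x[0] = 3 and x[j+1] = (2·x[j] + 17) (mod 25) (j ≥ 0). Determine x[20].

3

Computing terms: x[0] = 3, x[1] = 23, x[2] = 13, x[3] = 18, x[4] = 3.
Since x[4] = x[0] = 3, the sequence is periodic with period 4.
(20 - 0) mod 4 = 0, so x[20] = x[0] = 3.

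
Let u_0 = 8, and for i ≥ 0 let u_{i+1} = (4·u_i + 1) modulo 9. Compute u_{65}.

u_0 = 8, u_1 = 6, u_2 = 7, u_3 = 2, u_4 = 0, u_5 = 1, u_6 = 5, u_7 = 3, u_8 = 4, u_9 = 8.
The sequence repeats with period 9.
(65 - 0) mod 9 = 2, so u_{65} = u_2 = 7.

7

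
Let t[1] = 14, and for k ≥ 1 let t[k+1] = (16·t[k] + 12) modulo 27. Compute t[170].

2

Listing terms: t[1] = 14, t[2] = 20, t[3] = 8, t[4] = 5, t[5] = 11, t[6] = 26, t[7] = 23, t[8] = 2, t[9] = 17, t[10] = 14.
Since t[10] = t[1] = 14, the sequence is periodic with period 9.
(170 - 1) mod 9 = 7, so t[170] = t[8] = 2.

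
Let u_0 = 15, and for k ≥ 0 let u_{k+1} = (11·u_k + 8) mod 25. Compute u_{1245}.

We have u_0 = 15,  u_1 = 23,  u_2 = 11,  u_3 = 4,  u_4 = 2,  u_5 = 5,  u_6 = 13,  u_7 = 1,  u_8 = 19,  u_9 = 17,  u_{10} = 20,  u_{11} = 3,  u_{12} = 16,  u_{13} = 9,  u_{14} = 7,  u_{15} = 10,  u_{16} = 18,  u_{17} = 6,  u_{18} = 24,  u_{19} = 22,  u_{20} = 0,  u_{21} = 8,  u_{22} = 21,  u_{23} = 14,  u_{24} = 12,  u_{25} = 15.
Since u_{25} = u_0 = 15, the sequence is periodic with period 25.
So u_{1245} = u_{0 + ((1245-0) mod 25)} = u_{20} = 0.

0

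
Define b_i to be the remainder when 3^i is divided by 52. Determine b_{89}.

35

b_1 = 3, b_2 = 9, b_3 = 27, b_4 = 29, b_5 = 35, b_6 = 1, b_7 = 3.
Since b_7 = b_1 = 3, the sequence is periodic with period 6.
(89 - 1) mod 6 = 4, so b_{89} = b_5 = 35.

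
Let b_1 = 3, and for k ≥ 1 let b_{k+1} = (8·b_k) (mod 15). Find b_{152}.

Listing terms: b_1 = 3,  b_2 = 9,  b_3 = 12,  b_4 = 6,  b_5 = 3.
The sequence repeats with period 4.
(152 - 1) mod 4 = 3, so b_{152} = b_4 = 6.

6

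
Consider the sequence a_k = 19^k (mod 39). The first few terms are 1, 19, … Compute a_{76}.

Listing terms: a_0 = 1,  a_1 = 19,  a_2 = 10,  a_3 = 34,  a_4 = 22,  a_5 = 28,  a_6 = 25,  a_7 = 7,  a_8 = 16,  a_9 = 31,  a_{10} = 4,  a_{11} = 37,  a_{12} = 1.
Since a_{12} = a_0 = 1, the sequence is periodic with period 12.
(76 - 0) mod 12 = 4, so a_{76} = a_4 = 22.

22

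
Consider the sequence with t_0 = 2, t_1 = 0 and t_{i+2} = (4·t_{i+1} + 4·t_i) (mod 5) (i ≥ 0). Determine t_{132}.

2

We have t_0 = 2; t_1 = 0; t_2 = 3; t_3 = 2; t_4 = 0.
The sequence repeats with period 3.
(132 - 0) mod 3 = 0, so t_{132} = t_0 = 2.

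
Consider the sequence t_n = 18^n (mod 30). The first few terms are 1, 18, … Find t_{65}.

18

Listing terms: t_0 = 1, t_1 = 18, t_2 = 24, t_3 = 12, t_4 = 6, t_5 = 18.
Since t_5 = t_1 = 18, the sequence is eventually periodic: after a pre-period of length 1 it cycles with period 4.
For n ≥ 1, t_n depends only on (n - 1) mod 4. (65 - 1) mod 4 = 0, so t_{65} = t_1 = 18.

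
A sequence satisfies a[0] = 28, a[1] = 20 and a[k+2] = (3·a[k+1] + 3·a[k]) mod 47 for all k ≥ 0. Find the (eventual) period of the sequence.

a[0] = 28,  a[1] = 20,  a[2] = 3,  a[3] = 22,  a[4] = 28,  a[5] = 9,  a[6] = 17,  a[7] = 31,  a[8] = 3,  a[9] = 8,  a[10] = 33,  a[11] = 29,  a[12] = 45,  a[13] = 34,  a[14] = 2,  a[15] = 14,  a[16] = 1,  a[17] = 45,  a[18] = 44,  a[19] = 32,  a[20] = 40,  a[21] = 28,  a[22] = 16,  a[23] = 38,  a[24] = 21,  a[25] = 36,  a[26] = 30,  a[27] = 10,  a[28] = 26,  a[29] = 14,  a[30] = 26,  a[31] = 26,  a[32] = 15,  a[33] = 29,  a[34] = 38,  a[35] = 13,  a[36] = 12,  a[37] = 28,  a[38] = 26,  a[39] = 21,  a[40] = 0,  a[41] = 16,  a[42] = 1,  a[43] = 4,  a[44] = 15,  a[45] = 10,  a[46] = 28,  a[47] = 20.
Since (a[46], a[47]) = (a[0], a[1]) = (28, 20) (two consecutive terms determine the rest), the sequence is periodic with period 46.

46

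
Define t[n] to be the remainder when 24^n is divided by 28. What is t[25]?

Listing terms: t[0] = 1, t[1] = 24, t[2] = 16, t[3] = 20, t[4] = 4, t[5] = 12, t[6] = 8, t[7] = 24.
Since t[7] = t[1] = 24, the sequence is eventually periodic: after a pre-period of length 1 it cycles with period 6.
For n ≥ 1, t[n] depends only on (n - 1) mod 6. (25 - 1) mod 6 = 0, so t[25] = t[1] = 24.

24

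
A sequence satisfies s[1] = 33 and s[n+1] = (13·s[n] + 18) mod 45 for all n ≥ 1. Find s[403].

24

We have s[1] = 33; s[2] = 42; s[3] = 24; s[4] = 15; s[5] = 33.
The sequence repeats with period 4.
So s[403] = s[1 + ((403-1) mod 4)] = s[3] = 24.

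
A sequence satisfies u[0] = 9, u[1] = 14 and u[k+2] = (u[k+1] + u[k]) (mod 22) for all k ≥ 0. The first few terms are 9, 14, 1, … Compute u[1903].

u[0] = 9,  u[1] = 14,  u[2] = 1,  u[3] = 15,  u[4] = 16,  u[5] = 9,  u[6] = 3,  u[7] = 12,  u[8] = 15,  u[9] = 5,  u[10] = 20,  u[11] = 3,  u[12] = 1,  u[13] = 4,  u[14] = 5,  u[15] = 9,  u[16] = 14.
Since (u[15], u[16]) = (u[0], u[1]) = (9, 14) (two consecutive terms determine the rest), the sequence is periodic with period 15.
So u[1903] = u[0 + ((1903-0) mod 15)] = u[13] = 4.

4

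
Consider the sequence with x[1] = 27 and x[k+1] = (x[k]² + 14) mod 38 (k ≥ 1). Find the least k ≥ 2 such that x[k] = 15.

4

Listing terms: x[1] = 27, x[2] = 21, x[3] = 37, x[4] = 15, x[5] = 11, x[6] = 21.
Since x[6] = x[2] = 21, the sequence is eventually periodic: after a pre-period of length 1 it cycles with period 4.
The value 15 first appears (with k ≥ 2) at x[4].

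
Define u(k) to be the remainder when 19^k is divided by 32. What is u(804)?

17

u(0) = 1,  u(1) = 19,  u(2) = 9,  u(3) = 11,  u(4) = 17,  u(5) = 3,  u(6) = 25,  u(7) = 27,  u(8) = 1.
The sequence repeats with period 8.
(804 - 0) mod 8 = 4, so u(804) = u(4) = 17.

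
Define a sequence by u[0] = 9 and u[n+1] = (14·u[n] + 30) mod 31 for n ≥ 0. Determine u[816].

u[0] = 9, u[1] = 1, u[2] = 13, u[3] = 26, u[4] = 22, u[5] = 28, u[6] = 19, u[7] = 17, u[8] = 20, u[9] = 0, u[10] = 30, u[11] = 16, u[12] = 6, u[13] = 21, u[14] = 14, u[15] = 9.
The sequence repeats with period 15.
So u[816] = u[0 + ((816-0) mod 15)] = u[6] = 19.

19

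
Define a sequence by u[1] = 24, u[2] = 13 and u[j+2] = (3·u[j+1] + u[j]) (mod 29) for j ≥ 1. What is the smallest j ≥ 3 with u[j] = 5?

3

u[1] = 24,  u[2] = 13,  u[3] = 5,  u[4] = 28,  u[5] = 2,  u[6] = 5,  u[7] = 17,  u[8] = 27,  u[9] = 11,  u[10] = 2,  u[11] = 17,  u[12] = 24,  u[13] = 2,  u[14] = 1,  u[15] = 5,  u[16] = 16,  u[17] = 24,  u[18] = 1,  u[19] = 27,  u[20] = 24,  u[21] = 12,  u[22] = 2,  u[23] = 18,  u[24] = 27,  u[25] = 12,  u[26] = 5,  u[27] = 27,  u[28] = 28,  u[29] = 24,  u[30] = 13.
The sequence repeats with period 28.
The value 5 first appears (with j ≥ 3) at u[3].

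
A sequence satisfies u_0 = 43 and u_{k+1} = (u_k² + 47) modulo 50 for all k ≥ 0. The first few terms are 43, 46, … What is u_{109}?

6

u_0 = 43, u_1 = 46, u_2 = 13, u_3 = 16, u_4 = 3, u_5 = 6, u_6 = 33, u_7 = 36, u_8 = 43.
The sequence repeats with period 8.
So u_{109} = u_{0 + ((109-0) mod 8)} = u_5 = 6.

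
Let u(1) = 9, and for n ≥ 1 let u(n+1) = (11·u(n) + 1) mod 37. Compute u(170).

Listing terms: u(1) = 9, u(2) = 26, u(3) = 28, u(4) = 13, u(5) = 33, u(6) = 31, u(7) = 9.
The sequence repeats with period 6.
So u(170) = u(1 + ((170-1) mod 6)) = u(2) = 26.

26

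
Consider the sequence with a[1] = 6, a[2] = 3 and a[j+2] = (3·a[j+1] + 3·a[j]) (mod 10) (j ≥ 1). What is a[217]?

We have a[1] = 6, a[2] = 3, a[3] = 7, a[4] = 0, a[5] = 1, a[6] = 3, a[7] = 2, a[8] = 5, a[9] = 1, a[10] = 8, a[11] = 7, a[12] = 5, a[13] = 6, a[14] = 3.
Since (a[13], a[14]) = (a[1], a[2]) = (6, 3) (two consecutive terms determine the rest), the sequence is periodic with period 12.
(217 - 1) mod 12 = 0, so a[217] = a[1] = 6.

6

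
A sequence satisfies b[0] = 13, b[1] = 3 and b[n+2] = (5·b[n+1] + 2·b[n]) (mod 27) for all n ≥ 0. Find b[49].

Listing terms: b[0] = 13,  b[1] = 3,  b[2] = 14,  b[3] = 22,  b[4] = 3,  b[5] = 5,  b[6] = 4,  b[7] = 3,  b[8] = 23,  b[9] = 13,  b[10] = 3.
The sequence repeats with period 9.
So b[49] = b[0 + ((49-0) mod 9)] = b[4] = 3.

3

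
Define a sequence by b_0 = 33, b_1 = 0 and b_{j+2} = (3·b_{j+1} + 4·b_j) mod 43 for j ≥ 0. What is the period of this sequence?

14

We have b_0 = 33,  b_1 = 0,  b_2 = 3,  b_3 = 9,  b_4 = 39,  b_5 = 24,  b_6 = 13,  b_7 = 6,  b_8 = 27,  b_9 = 19,  b_{10} = 36,  b_{11} = 12,  b_{12} = 8,  b_{13} = 29,  b_{14} = 33,  b_{15} = 0.
The sequence repeats with period 14.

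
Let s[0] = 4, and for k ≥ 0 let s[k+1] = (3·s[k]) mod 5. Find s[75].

We have s[0] = 4,  s[1] = 2,  s[2] = 1,  s[3] = 3,  s[4] = 4.
The sequence repeats with period 4.
(75 - 0) mod 4 = 3, so s[75] = s[3] = 3.

3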